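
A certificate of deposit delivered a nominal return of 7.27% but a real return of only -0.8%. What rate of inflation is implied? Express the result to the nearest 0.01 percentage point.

From (1+r_nom) = (1+r_real)(1+π), we get 1+π = (1 + 7.27%)/(1 − 0.8%) = 1.0727/0.992 ≈ 1.08135.
So π ≈ 8.1351%.

8.14%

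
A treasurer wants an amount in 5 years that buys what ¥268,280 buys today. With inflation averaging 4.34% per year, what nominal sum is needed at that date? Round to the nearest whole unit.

Cumulative price-level factor: (1+4.34%)^5 ≈ 1.2366709580.
Multiplying ¥268,280 by the price-level factor gives the future nominal sum.

¥331,774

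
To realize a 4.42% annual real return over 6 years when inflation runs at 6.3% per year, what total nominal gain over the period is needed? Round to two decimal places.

87.03%

Required annual nominal rate: (1+4.42%)(1+6.3%) − 1 = 10.99846%.
Cumulative over 6 years: (1 + 0.1099846)^6 − 1 ≈ 0.87026.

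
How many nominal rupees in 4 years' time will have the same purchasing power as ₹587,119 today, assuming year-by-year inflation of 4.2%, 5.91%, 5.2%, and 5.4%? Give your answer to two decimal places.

₹718,434.49

Cumulative price-level factor: 1.042 × 1.0591 × 1.052 × 1.054 ≈ 1.2236607720.
Multiplying ₹587,119 by the price-level factor gives the future nominal sum.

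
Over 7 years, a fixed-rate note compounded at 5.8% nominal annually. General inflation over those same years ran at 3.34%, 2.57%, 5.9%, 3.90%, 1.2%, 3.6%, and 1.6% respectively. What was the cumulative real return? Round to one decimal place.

Cumulative inflation factor: 1.0334 × 1.0257 × 1.059 × 1.0390 × 1.012 × 1.036 × 1.016 ≈ 1.24232.
Nominal growth factor: 1.48388. Real growth factor = 1.48388 / 1.24232 ≈ 1.19444.
Total real return ≈ 19.4443%.

19.4%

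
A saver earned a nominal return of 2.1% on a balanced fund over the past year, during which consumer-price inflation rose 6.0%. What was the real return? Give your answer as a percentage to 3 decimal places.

Real return via the Fisher equation: (1 + 2.1%)/(1 + 6.0%) − 1 = 1.021/1.060 − 1 ≈ -0.03679.

-3.679%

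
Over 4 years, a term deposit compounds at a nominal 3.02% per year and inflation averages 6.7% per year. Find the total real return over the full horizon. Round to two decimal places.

The annual real rate is (1+3.02%)/(1+6.7%) − 1 = -3.4489%.
Compounded over 4 years: (1 + -0.034489)^4 − 1 ≈ -0.13098.

-13.10%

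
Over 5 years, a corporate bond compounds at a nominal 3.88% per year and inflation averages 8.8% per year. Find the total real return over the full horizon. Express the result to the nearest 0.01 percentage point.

-20.66%

The annual real rate is (1+3.88%)/(1+8.8%) − 1 = -4.5221%.
Compounded over 5 years: (1 + -0.045221)^5 − 1 ≈ -0.20656.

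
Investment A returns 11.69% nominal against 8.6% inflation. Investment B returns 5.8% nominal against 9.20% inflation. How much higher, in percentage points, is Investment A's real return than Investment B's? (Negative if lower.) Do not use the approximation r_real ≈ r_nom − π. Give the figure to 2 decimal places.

Investment A real return: 1.1169/1.086 − 1 = 2.845%.
Investment B real return: 1.058/1.0920 − 1 = -3.114%.
Difference: 2.845 − (-3.114) = 5.959 pp.

5.96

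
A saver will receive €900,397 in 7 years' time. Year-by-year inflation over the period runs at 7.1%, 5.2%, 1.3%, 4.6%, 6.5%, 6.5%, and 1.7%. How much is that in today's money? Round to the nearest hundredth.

Price-level factor over 7 years: 1.071 × 1.052 × 1.013 × 1.046 × 1.065 × 1.065 × 1.017 ≈ 1.3771032683.
Purchasing power today: €900,397 divided by that factor.

€653,834.04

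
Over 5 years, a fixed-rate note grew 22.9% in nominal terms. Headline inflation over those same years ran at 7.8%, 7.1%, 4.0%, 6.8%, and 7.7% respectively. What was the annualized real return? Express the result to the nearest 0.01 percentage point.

Cumulative inflation factor: 1.078 × 1.071 × 1.040 × 1.068 × 1.077 ≈ 1.38111.
Nominal growth factor: 1.22900. Real growth factor = 1.22900 / 1.38111 ≈ 0.88986.
Annualized: 0.88986^(1/5) − 1 ≈ -0.02307.

-2.31%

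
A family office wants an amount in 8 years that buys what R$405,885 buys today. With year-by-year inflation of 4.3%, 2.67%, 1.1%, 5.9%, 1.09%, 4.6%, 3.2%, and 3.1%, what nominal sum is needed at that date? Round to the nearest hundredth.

Cumulative price-level factor: 1.043 × 1.0267 × 1.011 × 1.059 × 1.0109 × 1.046 × 1.032 × 1.031 ≈ 1.2898916452.
Multiplying R$405,885 by the price-level factor gives the future nominal sum.

R$523,547.67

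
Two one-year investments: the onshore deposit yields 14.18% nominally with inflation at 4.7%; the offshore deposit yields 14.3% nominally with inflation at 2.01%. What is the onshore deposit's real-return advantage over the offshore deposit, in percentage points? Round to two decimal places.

-2.99

The onshore deposit real return: 1.1418/1.047 − 1 = 9.054%.
The offshore deposit real return: 1.143/1.0201 − 1 = 12.048%.
Difference: 9.054 − 12.048 = -2.994 pp.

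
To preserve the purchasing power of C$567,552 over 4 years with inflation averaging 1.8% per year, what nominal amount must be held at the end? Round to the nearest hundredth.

Cumulative price-level factor: (1+1.8%)^4 ≈ 1.0739674330.
The nominal amount required is C$567,552 scaled up by that factor.

C$609,532.36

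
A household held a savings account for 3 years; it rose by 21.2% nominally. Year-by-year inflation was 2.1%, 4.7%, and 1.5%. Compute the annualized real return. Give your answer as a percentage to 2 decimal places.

3.76%

Cumulative inflation factor: 1.021 × 1.047 × 1.015 ≈ 1.08502.
Nominal growth factor: 1.21200. Real growth factor = 1.21200 / 1.08502 ≈ 1.11703.
Annualized: 1.11703^(1/3) − 1 ≈ 0.03758.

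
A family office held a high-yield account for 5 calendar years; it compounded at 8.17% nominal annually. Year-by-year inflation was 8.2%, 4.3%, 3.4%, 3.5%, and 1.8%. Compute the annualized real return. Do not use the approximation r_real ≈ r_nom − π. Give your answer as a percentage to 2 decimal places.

Cumulative inflation factor: 1.082 × 1.043 × 1.034 × 1.035 × 1.018 ≈ 1.22948.
Nominal growth factor: 1.48093. Real growth factor = 1.48093 / 1.22948 ≈ 1.20452.
Annualized: 1.20452^(1/5) − 1 ≈ 0.03792.

3.79%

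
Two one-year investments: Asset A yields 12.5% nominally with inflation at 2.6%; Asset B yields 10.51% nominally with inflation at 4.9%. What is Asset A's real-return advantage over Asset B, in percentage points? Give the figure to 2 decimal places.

4.30

Asset A real return: 1.125/1.026 − 1 = 9.649%.
Asset B real return: 1.1051/1.049 − 1 = 5.348%.
Difference: 9.649 − 5.348 = 4.301 pp.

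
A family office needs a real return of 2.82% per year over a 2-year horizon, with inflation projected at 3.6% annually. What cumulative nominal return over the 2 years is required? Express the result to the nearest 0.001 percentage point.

Required annual nominal rate: (1+2.82%)(1+3.6%) − 1 = 6.52152%.
Cumulative over 2 years: (1 + 0.0652152)^2 − 1 ≈ 0.13468.

13.468%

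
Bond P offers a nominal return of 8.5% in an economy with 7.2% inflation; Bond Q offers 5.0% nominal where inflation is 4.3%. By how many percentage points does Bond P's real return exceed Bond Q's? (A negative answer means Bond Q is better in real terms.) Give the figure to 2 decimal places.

0.54

Bond P real return: 1.085/1.072 − 1 = 1.213%.
Bond Q real return: 1.050/1.043 − 1 = 0.671%.
Difference: 1.213 − 0.671 = 0.542 pp.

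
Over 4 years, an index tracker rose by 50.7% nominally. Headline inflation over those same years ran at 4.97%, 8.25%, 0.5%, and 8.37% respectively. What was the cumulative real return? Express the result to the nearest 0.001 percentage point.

Cumulative inflation factor: 1.0497 × 1.0825 × 1.005 × 1.0837 ≈ 1.23757.
Nominal growth factor: 1.50700. Real growth factor = 1.50700 / 1.23757 ≈ 1.21771.
Total real return ≈ 21.7713%.

21.771%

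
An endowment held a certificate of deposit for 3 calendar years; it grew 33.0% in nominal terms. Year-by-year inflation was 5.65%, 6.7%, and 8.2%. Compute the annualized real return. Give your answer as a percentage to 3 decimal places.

Cumulative inflation factor: 1.0565 × 1.067 × 1.082 ≈ 1.21972.
Nominal growth factor: 1.33000. Real growth factor = 1.33000 / 1.21972 ≈ 1.09041.
Annualized: 1.09041^(1/3) − 1 ≈ 0.02927.

2.927%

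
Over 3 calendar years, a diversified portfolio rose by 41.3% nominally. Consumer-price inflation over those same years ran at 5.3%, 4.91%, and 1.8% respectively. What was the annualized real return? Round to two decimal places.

7.91%

Cumulative inflation factor: 1.053 × 1.0491 × 1.018 ≈ 1.12459.
Nominal growth factor: 1.41300. Real growth factor = 1.41300 / 1.12459 ≈ 1.25646.
Annualized: 1.25646^(1/3) − 1 ≈ 0.07907.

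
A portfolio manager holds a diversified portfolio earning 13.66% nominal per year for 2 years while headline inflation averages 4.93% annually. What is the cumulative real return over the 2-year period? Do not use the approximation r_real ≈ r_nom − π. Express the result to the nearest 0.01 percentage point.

The annual real rate is (1+13.66%)/(1+4.93%) − 1 = 8.3198%.
Compounded over 2 years: (1 + 0.083198)^2 − 1 ≈ 0.17332.

17.33%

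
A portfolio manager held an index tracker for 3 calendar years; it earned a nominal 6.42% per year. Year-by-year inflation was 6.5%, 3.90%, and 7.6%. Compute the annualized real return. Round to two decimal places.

0.41%

Cumulative inflation factor: 1.065 × 1.0390 × 1.076 ≈ 1.19063.
Nominal growth factor: 1.20523. Real growth factor = 1.20523 / 1.19063 ≈ 1.01226.
Annualized: 1.01226^(1/3) − 1 ≈ 0.00407.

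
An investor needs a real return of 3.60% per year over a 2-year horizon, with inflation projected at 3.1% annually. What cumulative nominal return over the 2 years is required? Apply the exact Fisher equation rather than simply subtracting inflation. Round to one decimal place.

Required annual nominal rate: (1+3.60%)(1+3.1%) − 1 = 6.8116%.
Cumulative over 2 years: (1 + 0.068116)^2 − 1 ≈ 0.14087.

14.1%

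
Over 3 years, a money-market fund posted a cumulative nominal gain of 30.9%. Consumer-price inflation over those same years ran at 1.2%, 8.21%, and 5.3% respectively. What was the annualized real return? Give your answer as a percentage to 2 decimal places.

Cumulative inflation factor: 1.012 × 1.0821 × 1.053 ≈ 1.15312.
Nominal growth factor: 1.30900. Real growth factor = 1.30900 / 1.15312 ≈ 1.13518.
Annualized: 1.13518^(1/3) − 1 ≈ 0.04317.

4.32%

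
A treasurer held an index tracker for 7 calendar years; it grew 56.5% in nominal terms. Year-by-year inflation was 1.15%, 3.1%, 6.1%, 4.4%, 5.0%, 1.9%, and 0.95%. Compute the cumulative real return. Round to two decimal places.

25.43%

Cumulative inflation factor: 1.0115 × 1.031 × 1.061 × 1.044 × 1.050 × 1.019 × 1.0095 ≈ 1.24770.
Nominal growth factor: 1.56500. Real growth factor = 1.56500 / 1.24770 ≈ 1.25431.
Total real return ≈ 25.4308%.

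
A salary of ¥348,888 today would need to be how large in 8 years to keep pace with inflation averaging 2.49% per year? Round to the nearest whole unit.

¥424,754

Cumulative price-level factor: (1+2.49%)^8 ≈ 1.2174522736.
Multiplying ¥348,888 by the price-level factor gives the future nominal sum.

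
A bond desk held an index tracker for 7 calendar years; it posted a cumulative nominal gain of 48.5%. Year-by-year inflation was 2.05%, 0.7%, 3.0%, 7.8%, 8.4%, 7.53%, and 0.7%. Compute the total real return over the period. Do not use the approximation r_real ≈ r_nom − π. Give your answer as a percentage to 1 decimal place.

Cumulative inflation factor: 1.0205 × 1.007 × 1.030 × 1.078 × 1.084 × 1.0753 × 1.007 ≈ 1.33933.
Nominal growth factor: 1.48500. Real growth factor = 1.48500 / 1.33933 ≈ 1.10877.
Total real return ≈ 10.8765%.

10.9%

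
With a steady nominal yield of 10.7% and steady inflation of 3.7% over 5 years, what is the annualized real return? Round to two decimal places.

With constant rates the annual real return is the same each year: (1+10.7%)/(1+3.7%) − 1 = 0.06750.

6.75%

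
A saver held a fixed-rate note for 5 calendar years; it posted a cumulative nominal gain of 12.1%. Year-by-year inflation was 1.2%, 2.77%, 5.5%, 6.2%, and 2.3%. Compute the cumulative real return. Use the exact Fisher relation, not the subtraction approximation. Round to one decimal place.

Cumulative inflation factor: 1.012 × 1.0277 × 1.055 × 1.062 × 1.023 ≈ 1.19206.
Nominal growth factor: 1.12100. Real growth factor = 1.12100 / 1.19206 ≈ 0.94039.
Total real return ≈ -5.9614%.

-6.0%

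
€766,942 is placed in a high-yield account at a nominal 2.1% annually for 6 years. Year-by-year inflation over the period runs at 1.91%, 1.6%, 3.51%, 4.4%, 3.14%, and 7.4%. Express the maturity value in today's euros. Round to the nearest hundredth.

€700,958.41

Nominal value at maturity: €766,942 × (1 + 2.1%)^6 ≈ €868,794.32.
Price-level factor over 6 years: 1.0191 × 1.016 × 1.0351 × 1.044 × 1.0314 × 1.074 ≈ 1.2394377664.
The maturity value deflated by that factor is the answer in today's purchasing power.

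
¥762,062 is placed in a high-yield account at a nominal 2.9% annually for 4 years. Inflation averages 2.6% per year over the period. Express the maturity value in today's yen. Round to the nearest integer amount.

Nominal value at maturity: ¥762,062 × (1 + 2.9%)^4 ≈ ¥854,381.
Price-level factor over 4 years: (1 + 2.6%)^4 ≈ 1.1081267610.
Dividing the nominal maturity value by the price-level factor gives the value in today's money.

¥771,014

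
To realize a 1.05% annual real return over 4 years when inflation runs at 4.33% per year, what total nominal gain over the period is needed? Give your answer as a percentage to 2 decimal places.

23.53%

Required annual nominal rate: (1+1.05%)(1+4.33%) − 1 = 5.425465%.
Cumulative over 4 years: (1 + 0.05425465)^4 − 1 ≈ 0.23533.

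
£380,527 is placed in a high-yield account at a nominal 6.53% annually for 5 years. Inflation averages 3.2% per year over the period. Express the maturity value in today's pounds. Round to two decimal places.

£446,012.08

Nominal value at maturity: £380,527 × (1 + 6.53%)^5 ≈ £522,089.68.
Price-level factor over 5 years: (1 + 3.2%)^5 ≈ 1.1705729564.
The maturity value deflated by that factor is the answer in today's purchasing power.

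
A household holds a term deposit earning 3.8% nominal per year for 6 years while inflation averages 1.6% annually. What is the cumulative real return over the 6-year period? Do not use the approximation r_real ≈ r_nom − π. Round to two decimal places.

The annual real rate is (1+3.8%)/(1+1.6%) − 1 = 2.1654%.
Compounded over 6 years: (1 + 0.021654)^6 − 1 ≈ 0.13716.

13.72%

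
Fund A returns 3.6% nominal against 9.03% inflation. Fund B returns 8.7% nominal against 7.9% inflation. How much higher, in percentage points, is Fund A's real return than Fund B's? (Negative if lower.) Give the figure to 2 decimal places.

-5.72

Fund A real return: 1.036/1.0903 − 1 = -4.980%.
Fund B real return: 1.087/1.079 − 1 = 0.741%.
Difference: -4.980 − 0.741 = -5.721 pp.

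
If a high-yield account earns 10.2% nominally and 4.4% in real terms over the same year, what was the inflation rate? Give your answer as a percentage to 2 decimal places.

5.56%

From (1+r_nom) = (1+r_real)(1+π), we get 1+π = (1 + 10.2%)/(1 + 4.4%) = 1.102/1.044 ≈ 1.05556.
So π ≈ 5.5556%.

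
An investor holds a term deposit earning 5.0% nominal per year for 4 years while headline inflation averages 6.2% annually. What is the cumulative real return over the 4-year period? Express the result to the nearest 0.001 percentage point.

The annual real rate is (1+5.0%)/(1+6.2%) − 1 = -1.1299%.
Compounded over 4 years: (1 + -0.011299)^4 − 1 ≈ -0.04444.

-4.444%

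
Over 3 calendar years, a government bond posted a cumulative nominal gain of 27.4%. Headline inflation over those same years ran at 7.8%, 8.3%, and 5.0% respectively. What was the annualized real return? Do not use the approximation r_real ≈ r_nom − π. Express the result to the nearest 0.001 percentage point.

1.293%

Cumulative inflation factor: 1.078 × 1.083 × 1.050 ≈ 1.22585.
Nominal growth factor: 1.27400. Real growth factor = 1.27400 / 1.22585 ≈ 1.03928.
Annualized: 1.03928^(1/3) − 1 ≈ 0.01293.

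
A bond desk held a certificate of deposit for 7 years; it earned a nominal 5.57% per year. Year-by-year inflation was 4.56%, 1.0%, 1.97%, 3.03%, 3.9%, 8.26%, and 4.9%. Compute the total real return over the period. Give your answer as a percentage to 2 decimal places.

Cumulative inflation factor: 1.0456 × 1.010 × 1.0197 × 1.0303 × 1.039 × 1.0826 × 1.049 ≈ 1.30913.
Nominal growth factor: 1.46145. Real growth factor = 1.46145 / 1.30913 ≈ 1.11635.
Total real return ≈ 11.6353%.

11.64%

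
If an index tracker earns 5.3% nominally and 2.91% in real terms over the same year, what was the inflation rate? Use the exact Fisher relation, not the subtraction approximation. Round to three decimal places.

From (1+r_nom) = (1+r_real)(1+π), we get 1+π = (1 + 5.3%)/(1 + 2.91%) = 1.053/1.0291 ≈ 1.02322.
So π ≈ 2.3224%.

2.322%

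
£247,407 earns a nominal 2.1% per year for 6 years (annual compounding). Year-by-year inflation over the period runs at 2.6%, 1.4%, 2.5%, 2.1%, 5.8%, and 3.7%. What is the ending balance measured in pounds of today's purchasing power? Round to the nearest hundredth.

Nominal value at maturity: £247,407 × (1 + 2.1%)^6 ≈ £280,263.43.
Price-level factor over 6 years: 1.026 × 1.014 × 1.025 × 1.021 × 1.058 × 1.037 ≈ 1.1945362878.
The maturity value deflated by that factor is the answer in today's purchasing power.

£234,621.11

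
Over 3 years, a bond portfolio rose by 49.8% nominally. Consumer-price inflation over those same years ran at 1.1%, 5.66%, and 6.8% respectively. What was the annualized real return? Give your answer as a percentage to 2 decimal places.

9.50%

Cumulative inflation factor: 1.011 × 1.0566 × 1.068 ≈ 1.14086.
Nominal growth factor: 1.49800. Real growth factor = 1.49800 / 1.14086 ≈ 1.31304.
Annualized: 1.31304^(1/3) − 1 ≈ 0.09503.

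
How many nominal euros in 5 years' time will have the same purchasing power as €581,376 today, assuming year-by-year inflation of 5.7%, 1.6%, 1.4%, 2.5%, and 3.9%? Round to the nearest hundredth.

Cumulative price-level factor: 1.057 × 1.016 × 1.014 × 1.025 × 1.039 ≈ 1.1597010843.
The nominal amount required is €581,376 scaled up by that factor.

€674,222.38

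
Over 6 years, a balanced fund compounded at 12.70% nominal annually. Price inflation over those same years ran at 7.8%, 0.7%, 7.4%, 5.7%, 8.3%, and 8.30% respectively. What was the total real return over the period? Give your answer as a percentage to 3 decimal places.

Cumulative inflation factor: 1.078 × 1.007 × 1.074 × 1.057 × 1.083 × 1.0830 ≈ 1.44539.
Nominal growth factor: 2.04901. Real growth factor = 2.04901 / 1.44539 ≈ 1.41762.
Total real return ≈ 41.7618%.

41.762%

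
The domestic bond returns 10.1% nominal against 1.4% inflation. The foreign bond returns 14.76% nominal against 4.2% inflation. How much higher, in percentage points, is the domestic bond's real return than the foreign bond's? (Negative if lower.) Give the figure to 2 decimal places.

The domestic bond real return: 1.101/1.014 − 1 = 8.580%.
The foreign bond real return: 1.1476/1.042 − 1 = 10.134%.
Difference: 8.580 − 10.134 = -1.554 pp.

-1.55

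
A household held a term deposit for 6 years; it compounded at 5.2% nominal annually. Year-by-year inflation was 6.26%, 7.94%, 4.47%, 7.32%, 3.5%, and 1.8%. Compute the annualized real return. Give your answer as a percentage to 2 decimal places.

Cumulative inflation factor: 1.0626 × 1.0794 × 1.0447 × 1.0732 × 1.035 × 1.018 ≈ 1.35492.
Nominal growth factor: 1.35548. Real growth factor = 1.35548 / 1.35492 ≈ 1.00042.
Annualized: 1.00042^(1/6) − 1 ≈ 0.00007.

0.01%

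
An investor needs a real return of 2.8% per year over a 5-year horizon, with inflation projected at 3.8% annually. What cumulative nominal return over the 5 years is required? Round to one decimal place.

38.3%

Required annual nominal rate: (1+2.8%)(1+3.8%) − 1 = 6.7064%.
Cumulative over 5 years: (1 + 0.067064)^5 − 1 ≈ 0.38341.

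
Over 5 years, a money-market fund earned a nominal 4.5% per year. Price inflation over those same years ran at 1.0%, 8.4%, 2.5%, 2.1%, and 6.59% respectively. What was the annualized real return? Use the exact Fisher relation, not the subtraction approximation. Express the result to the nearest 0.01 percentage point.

Cumulative inflation factor: 1.010 × 1.084 × 1.025 × 1.021 × 1.0659 ≈ 1.22128.
Nominal growth factor: 1.24618. Real growth factor = 1.24618 / 1.22128 ≈ 1.02039.
Annualized: 1.02039^(1/5) − 1 ≈ 0.00404.

0.40%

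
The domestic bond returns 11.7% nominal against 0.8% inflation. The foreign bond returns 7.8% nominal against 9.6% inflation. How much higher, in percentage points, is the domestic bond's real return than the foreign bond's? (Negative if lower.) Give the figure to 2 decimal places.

12.46

The domestic bond real return: 1.117/1.008 − 1 = 10.813%.
The foreign bond real return: 1.078/1.096 − 1 = -1.642%.
Difference: 10.813 − (-1.642) = 12.455 pp.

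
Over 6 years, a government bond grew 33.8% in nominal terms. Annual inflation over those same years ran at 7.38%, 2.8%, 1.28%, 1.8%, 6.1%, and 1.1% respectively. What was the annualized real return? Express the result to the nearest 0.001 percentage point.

Cumulative inflation factor: 1.0738 × 1.028 × 1.0128 × 1.018 × 1.061 × 1.011 ≈ 1.22083.
Nominal growth factor: 1.33800. Real growth factor = 1.33800 / 1.22083 ≈ 1.09598.
Annualized: 1.09598^(1/6) − 1 ≈ 0.01539.

1.539%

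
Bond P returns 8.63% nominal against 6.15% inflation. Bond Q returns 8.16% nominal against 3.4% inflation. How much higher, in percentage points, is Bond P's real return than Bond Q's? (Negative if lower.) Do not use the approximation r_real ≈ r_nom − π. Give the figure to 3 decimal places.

Bond P real return: 1.0863/1.0615 − 1 = 2.3363%.
Bond Q real return: 1.0816/1.034 − 1 = 4.6035%.
Difference: 2.3363 − 4.6035 = -2.2672 pp.

-2.267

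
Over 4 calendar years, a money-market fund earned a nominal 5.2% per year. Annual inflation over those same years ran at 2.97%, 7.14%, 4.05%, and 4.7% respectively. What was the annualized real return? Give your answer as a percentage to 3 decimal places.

0.474%

Cumulative inflation factor: 1.0297 × 1.0714 × 1.0405 × 1.047 ≈ 1.20185.
Nominal growth factor: 1.22479. Real growth factor = 1.22479 / 1.20185 ≈ 1.01909.
Annualized: 1.01909^(1/4) − 1 ≈ 0.00474.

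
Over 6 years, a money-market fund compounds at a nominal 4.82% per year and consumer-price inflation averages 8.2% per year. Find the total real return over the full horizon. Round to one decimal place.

-17.3%

The annual real rate is (1+4.82%)/(1+8.2%) − 1 = -3.1238%.
Compounded over 6 years: (1 + -0.031238)^6 − 1 ≈ -0.17339.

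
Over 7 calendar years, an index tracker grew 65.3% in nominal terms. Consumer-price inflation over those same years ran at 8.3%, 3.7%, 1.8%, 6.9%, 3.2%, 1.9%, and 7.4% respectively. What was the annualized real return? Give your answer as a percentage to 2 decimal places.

Cumulative inflation factor: 1.083 × 1.037 × 1.018 × 1.069 × 1.032 × 1.019 × 1.074 ≈ 1.38036.
Nominal growth factor: 1.65300. Real growth factor = 1.65300 / 1.38036 ≈ 1.19752.
Annualized: 1.19752^(1/7) − 1 ≈ 0.02608.

2.61%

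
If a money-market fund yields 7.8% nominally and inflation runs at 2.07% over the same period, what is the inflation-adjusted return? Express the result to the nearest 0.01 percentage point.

Real return via the Fisher equation: (1 + 7.8%)/(1 + 2.07%) − 1 = 1.078/1.0207 − 1 ≈ 0.05614.

5.61%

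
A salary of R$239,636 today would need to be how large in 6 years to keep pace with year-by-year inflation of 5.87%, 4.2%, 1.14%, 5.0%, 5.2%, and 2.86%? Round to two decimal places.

R$303,785.61

Cumulative price-level factor: 1.0587 × 1.042 × 1.0114 × 1.050 × 1.052 × 1.0286 ≈ 1.2676960590.
Multiplying R$239,636 by the price-level factor gives the future nominal sum.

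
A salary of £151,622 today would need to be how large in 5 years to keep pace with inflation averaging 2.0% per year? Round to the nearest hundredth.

Cumulative price-level factor: (1+2.0%)^5 = 1.1040808032.
The nominal amount required is £151,622 scaled up by that factor.

£167,402.94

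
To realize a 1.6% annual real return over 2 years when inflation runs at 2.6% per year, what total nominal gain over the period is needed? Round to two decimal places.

8.66%

Required annual nominal rate: (1+1.6%)(1+2.6%) − 1 = 4.2416%.
Cumulative over 2 years: (1 + 0.042416)^2 − 1 ≈ 0.08663.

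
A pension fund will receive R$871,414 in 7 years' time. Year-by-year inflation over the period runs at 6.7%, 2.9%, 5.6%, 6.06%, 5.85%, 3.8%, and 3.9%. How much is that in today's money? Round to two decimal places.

Price-level factor over 7 years: 1.067 × 1.029 × 1.056 × 1.0606 × 1.0585 × 1.038 × 1.039 ≈ 1.4037801551.
Purchasing power today: R$871,414 divided by that factor.

R$620,762.44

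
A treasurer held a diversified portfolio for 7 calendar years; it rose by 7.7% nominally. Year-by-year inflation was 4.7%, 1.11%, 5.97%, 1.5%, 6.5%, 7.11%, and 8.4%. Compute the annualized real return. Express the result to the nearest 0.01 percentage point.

-3.76%

Cumulative inflation factor: 1.047 × 1.0111 × 1.0597 × 1.015 × 1.065 × 1.0711 × 1.084 ≈ 1.40799.
Nominal growth factor: 1.07700. Real growth factor = 1.07700 / 1.40799 ≈ 0.76492.
Annualized: 0.76492^(1/7) − 1 ≈ -0.03756.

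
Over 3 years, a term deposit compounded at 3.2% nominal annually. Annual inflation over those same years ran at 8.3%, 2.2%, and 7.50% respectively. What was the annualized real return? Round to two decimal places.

Cumulative inflation factor: 1.083 × 1.022 × 1.0750 ≈ 1.18984.
Nominal growth factor: 1.09910. Real growth factor = 1.09910 / 1.18984 ≈ 0.92374.
Annualized: 0.92374^(1/3) − 1 ≈ -0.02609.

-2.61%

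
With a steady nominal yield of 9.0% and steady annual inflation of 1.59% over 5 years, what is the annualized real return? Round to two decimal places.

With constant rates the annual real return is the same each year: (1+9.0%)/(1+1.59%) − 1 = 0.07294.

7.29%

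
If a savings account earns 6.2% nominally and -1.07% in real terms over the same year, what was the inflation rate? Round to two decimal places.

7.35%

From (1+r_nom) = (1+r_real)(1+π), we get 1+π = (1 + 6.2%)/(1 − 1.07%) = 1.062/0.9893 ≈ 1.07349.
So π ≈ 7.3486%.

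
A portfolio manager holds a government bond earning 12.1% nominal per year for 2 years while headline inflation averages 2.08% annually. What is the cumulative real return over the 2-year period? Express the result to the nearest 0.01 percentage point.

20.60%

The annual real rate is (1+12.1%)/(1+2.08%) − 1 = 9.8158%.
Compounded over 2 years: (1 + 0.098158)^2 − 1 ≈ 0.20595.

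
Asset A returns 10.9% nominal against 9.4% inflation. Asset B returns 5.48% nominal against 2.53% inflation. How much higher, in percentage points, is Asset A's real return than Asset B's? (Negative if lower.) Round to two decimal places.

Asset A real return: 1.109/1.094 − 1 = 1.371%.
Asset B real return: 1.0548/1.0253 − 1 = 2.877%.
Difference: 1.371 − 2.877 = -1.506 pp.

-1.51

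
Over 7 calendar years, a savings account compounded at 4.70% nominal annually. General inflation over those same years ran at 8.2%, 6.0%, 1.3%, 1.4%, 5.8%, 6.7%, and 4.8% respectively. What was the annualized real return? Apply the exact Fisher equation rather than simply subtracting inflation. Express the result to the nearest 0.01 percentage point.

-0.15%

Cumulative inflation factor: 1.082 × 1.060 × 1.013 × 1.014 × 1.058 × 1.067 × 1.048 ≈ 1.39377.
Nominal growth factor: 1.37920. Real growth factor = 1.37920 / 1.39377 ≈ 0.98954.
Annualized: 0.98954^(1/7) − 1 ≈ -0.00150.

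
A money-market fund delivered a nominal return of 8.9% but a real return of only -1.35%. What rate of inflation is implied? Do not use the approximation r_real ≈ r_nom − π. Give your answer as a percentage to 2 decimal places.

From (1+r_nom) = (1+r_real)(1+π), we get 1+π = (1 + 8.9%)/(1 − 1.35%) = 1.089/0.9865 ≈ 1.10390.
So π ≈ 10.3903%.

10.39%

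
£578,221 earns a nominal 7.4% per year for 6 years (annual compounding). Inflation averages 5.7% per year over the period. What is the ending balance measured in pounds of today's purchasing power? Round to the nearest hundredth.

Nominal value at maturity: £578,221 × (1 + 7.4%)^6 ≈ £887,400.25.
Price-level factor over 6 years: (1 + 5.7%)^6 ≈ 1.3946008445.
The maturity value deflated by that factor is the answer in today's purchasing power.

£636,311.28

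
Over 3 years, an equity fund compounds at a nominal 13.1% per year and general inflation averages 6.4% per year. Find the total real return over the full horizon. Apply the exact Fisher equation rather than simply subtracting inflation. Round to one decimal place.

The annual real rate is (1+13.1%)/(1+6.4%) − 1 = 6.2970%.
Compounded over 3 years: (1 + 0.062970)^3 − 1 ≈ 0.20106.

20.1%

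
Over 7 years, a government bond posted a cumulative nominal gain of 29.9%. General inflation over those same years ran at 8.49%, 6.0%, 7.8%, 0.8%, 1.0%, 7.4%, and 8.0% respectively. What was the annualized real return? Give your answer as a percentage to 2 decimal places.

Cumulative inflation factor: 1.0849 × 1.060 × 1.078 × 1.008 × 1.010 × 1.074 × 1.080 ≈ 1.46394.
Nominal growth factor: 1.29900. Real growth factor = 1.29900 / 1.46394 ≈ 0.88733.
Annualized: 0.88733^(1/7) − 1 ≈ -0.01693.

-1.69%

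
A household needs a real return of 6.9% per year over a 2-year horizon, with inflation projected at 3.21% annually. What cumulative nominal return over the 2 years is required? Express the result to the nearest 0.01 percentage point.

21.73%

Required annual nominal rate: (1+6.9%)(1+3.21%) − 1 = 10.33149%.
Cumulative over 2 years: (1 + 0.1033149)^2 − 1 ≈ 0.21730.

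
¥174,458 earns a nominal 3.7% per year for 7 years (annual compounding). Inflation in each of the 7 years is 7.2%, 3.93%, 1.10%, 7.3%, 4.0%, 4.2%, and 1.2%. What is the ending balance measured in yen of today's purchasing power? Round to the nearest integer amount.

¥169,736

Nominal value at maturity: ¥174,458 × (1 + 3.7%)^7 ≈ ¥224,979.
Price-level factor over 7 years: 1.072 × 1.0393 × 1.0110 × 1.073 × 1.040 × 1.042 × 1.012 ≈ 1.3254646846.
The maturity value deflated by that factor is the answer in today's purchasing power.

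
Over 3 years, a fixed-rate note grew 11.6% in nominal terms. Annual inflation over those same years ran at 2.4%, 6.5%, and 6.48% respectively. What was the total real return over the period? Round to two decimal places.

Cumulative inflation factor: 1.024 × 1.065 × 1.0648 ≈ 1.16123.
Nominal growth factor: 1.11600. Real growth factor = 1.11600 / 1.16123 ≈ 0.96105.
Total real return ≈ -3.8949%.

-3.89%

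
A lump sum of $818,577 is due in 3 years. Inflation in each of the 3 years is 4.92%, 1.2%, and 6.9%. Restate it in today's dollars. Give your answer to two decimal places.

$721,178.94

Price-level factor over 3 years: 1.0492 × 1.012 × 1.069 = 1.1350539376.
Purchasing power today: $818,577 divided by that factor.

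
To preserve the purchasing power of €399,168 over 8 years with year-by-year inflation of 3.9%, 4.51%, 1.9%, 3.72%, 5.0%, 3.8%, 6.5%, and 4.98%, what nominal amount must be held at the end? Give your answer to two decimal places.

Cumulative price-level factor: 1.039 × 1.0451 × 1.019 × 1.0372 × 1.050 × 1.038 × 1.065 × 1.0498 ≈ 1.3984692332.
Multiplying €399,168 by the price-level factor gives the future nominal sum.

€558,224.17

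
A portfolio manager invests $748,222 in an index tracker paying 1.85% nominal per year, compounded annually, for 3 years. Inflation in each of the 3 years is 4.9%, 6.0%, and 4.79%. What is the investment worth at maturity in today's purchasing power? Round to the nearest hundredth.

$678,441.46

Nominal value at maturity: $748,222 × (1 + 1.85%)^3 ≈ $790,521.30.
Price-level factor over 3 years: 1.049 × 1.060 × 1.0479 = 1.165201926.
Dividing the nominal maturity value by the price-level factor gives the value in today's money.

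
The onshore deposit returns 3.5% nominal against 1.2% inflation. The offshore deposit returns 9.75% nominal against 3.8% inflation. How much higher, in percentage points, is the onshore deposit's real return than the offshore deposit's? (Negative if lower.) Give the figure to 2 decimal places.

-3.46

The onshore deposit real return: 1.035/1.012 − 1 = 2.273%.
The offshore deposit real return: 1.0975/1.038 − 1 = 5.732%.
Difference: 2.273 − 5.732 = -3.459 pp.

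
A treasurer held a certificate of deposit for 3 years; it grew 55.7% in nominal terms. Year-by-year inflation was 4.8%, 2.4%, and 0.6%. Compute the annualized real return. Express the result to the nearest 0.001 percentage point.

12.982%

Cumulative inflation factor: 1.048 × 1.024 × 1.006 ≈ 1.07959.
Nominal growth factor: 1.55700. Real growth factor = 1.55700 / 1.07959 ≈ 1.44221.
Annualized: 1.44221^(1/3) − 1 ≈ 0.12982.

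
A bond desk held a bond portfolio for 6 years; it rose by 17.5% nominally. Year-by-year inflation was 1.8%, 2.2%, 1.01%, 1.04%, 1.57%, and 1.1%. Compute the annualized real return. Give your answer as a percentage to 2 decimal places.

Cumulative inflation factor: 1.018 × 1.022 × 1.0101 × 1.0104 × 1.0157 × 1.011 ≈ 1.09037.
Nominal growth factor: 1.17500. Real growth factor = 1.17500 / 1.09037 ≈ 1.07762.
Annualized: 1.07762^(1/6) − 1 ≈ 0.01254.

1.25%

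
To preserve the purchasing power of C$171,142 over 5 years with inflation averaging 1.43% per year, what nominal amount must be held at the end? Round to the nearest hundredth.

Cumulative price-level factor: (1+1.43%)^5 ≈ 1.0735743517.
The nominal amount required is C$171,142 scaled up by that factor.

C$183,733.66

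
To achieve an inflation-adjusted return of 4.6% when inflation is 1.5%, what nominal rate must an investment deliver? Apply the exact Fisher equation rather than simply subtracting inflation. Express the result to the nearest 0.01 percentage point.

By the Fisher equation, 1 + r_nom = (1 + 4.6%)(1 + 1.5%) = 1.046 × 1.015 = 1.06169.
So r_nom = 6.169%.

6.17%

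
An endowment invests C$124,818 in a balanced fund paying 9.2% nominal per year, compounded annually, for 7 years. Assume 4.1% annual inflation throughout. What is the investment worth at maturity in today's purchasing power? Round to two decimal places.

C$174,453.86

Nominal value at maturity: C$124,818 × (1 + 9.2%)^7 ≈ C$231,119.02.
Price-level factor over 7 years: (1 + 4.1%)^7 ≈ 1.3248146031.
Dividing the nominal maturity value by the price-level factor gives the value in today's money.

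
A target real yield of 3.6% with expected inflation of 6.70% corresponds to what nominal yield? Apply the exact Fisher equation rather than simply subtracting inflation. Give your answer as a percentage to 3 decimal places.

By the Fisher equation, 1 + r_nom = (1 + 3.6%)(1 + 6.70%) = 1.036 × 1.0670 = 1.105412.
So r_nom = 10.5412%.

10.541%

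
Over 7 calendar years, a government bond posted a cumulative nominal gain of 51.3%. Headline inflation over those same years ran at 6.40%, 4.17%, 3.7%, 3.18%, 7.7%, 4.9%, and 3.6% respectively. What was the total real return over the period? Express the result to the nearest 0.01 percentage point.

9.00%

Cumulative inflation factor: 1.0640 × 1.0417 × 1.037 × 1.0318 × 1.077 × 1.049 × 1.036 ≈ 1.38806.
Nominal growth factor: 1.51300. Real growth factor = 1.51300 / 1.38806 ≈ 1.09001.
Total real return ≈ 9.0007%.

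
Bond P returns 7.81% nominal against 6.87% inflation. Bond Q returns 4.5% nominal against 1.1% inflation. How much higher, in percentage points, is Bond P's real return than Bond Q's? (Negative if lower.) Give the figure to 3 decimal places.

-2.483

Bond P real return: 1.0781/1.0687 − 1 = 0.8796%.
Bond Q real return: 1.045/1.011 − 1 = 3.3630%.
Difference: 0.8796 − 3.3630 = -2.4834 pp.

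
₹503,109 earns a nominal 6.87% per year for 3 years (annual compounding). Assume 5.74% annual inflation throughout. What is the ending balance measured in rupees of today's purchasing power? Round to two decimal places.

Nominal value at maturity: ₹503,109 × (1 + 6.87%)^3 ≈ ₹614,086.45.
Price-level factor over 3 years: (1 + 5.74%)^3 ≈ 1.1822733992.
Dividing the nominal maturity value by the price-level factor gives the value in today's money.

₹519,411.54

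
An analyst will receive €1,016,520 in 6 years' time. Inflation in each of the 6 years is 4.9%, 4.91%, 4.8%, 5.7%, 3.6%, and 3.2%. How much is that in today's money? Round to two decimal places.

€779,916.00

Price-level factor over 6 years: 1.049 × 1.0491 × 1.048 × 1.057 × 1.036 × 1.032 ≈ 1.3033711325.
Purchasing power today: €1,016,520 divided by that factor.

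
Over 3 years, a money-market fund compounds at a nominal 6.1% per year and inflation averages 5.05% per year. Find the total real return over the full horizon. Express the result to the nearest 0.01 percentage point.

The annual real rate is (1+6.1%)/(1+5.05%) − 1 = 0.9995%.
Compounded over 3 years: (1 + 0.009995)^3 − 1 ≈ 0.03029.

3.03%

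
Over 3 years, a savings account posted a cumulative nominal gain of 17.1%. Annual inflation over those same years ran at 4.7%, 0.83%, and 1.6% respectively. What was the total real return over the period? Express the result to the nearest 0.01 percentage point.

Cumulative inflation factor: 1.047 × 1.0083 × 1.016 ≈ 1.07258.
Nominal growth factor: 1.17100. Real growth factor = 1.17100 / 1.07258 ≈ 1.09176.
Total real return ≈ 9.1759%.

9.18%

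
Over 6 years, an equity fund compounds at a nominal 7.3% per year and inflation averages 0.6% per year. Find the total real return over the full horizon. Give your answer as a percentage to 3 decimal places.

47.235%

The annual real rate is (1+7.3%)/(1+0.6%) − 1 = 6.6600%.
Compounded over 6 years: (1 + 0.066600)^6 − 1 ≈ 0.47235.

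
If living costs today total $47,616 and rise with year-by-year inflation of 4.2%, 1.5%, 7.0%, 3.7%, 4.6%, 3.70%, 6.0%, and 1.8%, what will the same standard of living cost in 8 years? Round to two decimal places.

$65,405.35

Cumulative price-level factor: 1.042 × 1.015 × 1.070 × 1.037 × 1.046 × 1.0370 × 1.060 × 1.018 ≈ 1.3736003078.
The nominal amount required is $47,616 scaled up by that factor.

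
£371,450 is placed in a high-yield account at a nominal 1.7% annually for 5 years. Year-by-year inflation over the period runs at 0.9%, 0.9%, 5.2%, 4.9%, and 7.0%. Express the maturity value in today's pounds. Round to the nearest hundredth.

Nominal value at maturity: £371,450 × (1 + 1.7%)^5 ≈ £404,115.15.
Price-level factor over 5 years: 1.009 × 1.009 × 1.052 × 1.049 × 1.070 ≈ 1.2021463390.
Dividing the nominal maturity value by the price-level factor gives the value in today's money.

£336,161.36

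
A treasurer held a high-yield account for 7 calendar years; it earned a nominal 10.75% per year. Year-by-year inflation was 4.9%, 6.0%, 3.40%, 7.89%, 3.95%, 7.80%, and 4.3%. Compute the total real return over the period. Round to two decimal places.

Cumulative inflation factor: 1.049 × 1.060 × 1.0340 × 1.0789 × 1.0395 × 1.0780 × 1.043 ≈ 1.44981.
Nominal growth factor: 2.04365. Real growth factor = 2.04365 / 1.44981 ≈ 1.40960.
Total real return ≈ 40.9599%.

40.96%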